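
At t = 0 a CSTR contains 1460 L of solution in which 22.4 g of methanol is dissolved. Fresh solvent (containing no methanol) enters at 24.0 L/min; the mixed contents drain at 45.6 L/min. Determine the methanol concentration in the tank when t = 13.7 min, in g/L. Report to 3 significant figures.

0.0119 g/L

Total volume: dV/dt = Q_in − Q_out = -21.600 L/min, so V(t) = 1460 − 21.600 t and V(13.7) = 1164.1 L.
No methanol enters, so dm/dt = −Q_out · (m/V).
Separate: dm/m = −Q_out dt/V(t) ⇒ ln(m/m₀) = −(Q_out/(Q_in−Q_out)) ln(V/V₀).
m = m₀ (V₀/V)^(Q_out/(Q_in−Q_out)) = 22.4 × (1460/1164.1)^(-2.1111) = 13.886 g.
C = m/V = 13.886/1164.1 = 0.011929 g/L.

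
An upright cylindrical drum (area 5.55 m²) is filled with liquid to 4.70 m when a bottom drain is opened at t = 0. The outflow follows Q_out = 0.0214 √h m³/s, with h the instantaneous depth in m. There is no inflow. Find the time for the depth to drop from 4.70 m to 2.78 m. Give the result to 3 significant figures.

260 s

A dh/dt = −Q_out = −0.0214 √h.
Separate and integrate: 2(√h − √h₀) = −(0.0214/A) t.
t = 2A(√h₀ − √h)/0.0214 = 2·5.55·(√4.70 − √2.78)/0.0214
  = 11.100 × (2.1679 − 1.6673) / 0.0214 = 259.66 s.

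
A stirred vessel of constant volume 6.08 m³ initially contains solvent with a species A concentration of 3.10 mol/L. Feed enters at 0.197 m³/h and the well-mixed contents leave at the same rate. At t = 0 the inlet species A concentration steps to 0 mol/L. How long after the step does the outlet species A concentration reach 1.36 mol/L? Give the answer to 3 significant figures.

Transient balance on the dissolved component: V dC/dt = Q(C_in − C), so τ = V/Q = 30.863 h.
C(t) = C_in + (C₀ − C_in) e^(−t/τ). Set C = 1.36 and solve for t:
e^(−t/τ) = (C − C_in)/(C₀ − C_in) = (1.36 − 0)/(3.10 − 0) = 0.43871
t = −τ ln(…) = 30.863 × 0.82392 = 25.429 h.

25.4 h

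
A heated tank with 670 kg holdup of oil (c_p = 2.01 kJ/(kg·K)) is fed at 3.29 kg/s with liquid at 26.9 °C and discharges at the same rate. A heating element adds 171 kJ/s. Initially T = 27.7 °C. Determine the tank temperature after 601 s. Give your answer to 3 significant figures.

51.4 °C

M c_p dT/dt = ṁ c_p (T_in − T) + Q̇.
τ = M/ṁ = 203.65 s; T_ss = T_in + Q̇/(ṁ c_p) = 26.9 + 171/(3.29·2.01) = 52.759 °C.
Integrating: T(t) = T_ss + (T₀ − T_ss) e^(−t/τ).
T(601) = 52.759 + (-25.059)·e^(−601/203.65) = 52.759 + (-25.059)·0.052278 = 51.449 °C.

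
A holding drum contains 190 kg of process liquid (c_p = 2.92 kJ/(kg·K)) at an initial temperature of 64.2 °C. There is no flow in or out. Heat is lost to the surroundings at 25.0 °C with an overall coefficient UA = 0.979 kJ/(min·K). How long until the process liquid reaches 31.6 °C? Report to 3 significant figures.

1010 min

M c_p dT/dt = −UA(T − T_amb).
τ = M c_p/UA = 566.70 min; T_ss = T_amb = 25.000 °C.
T(t) = T_ss + (T₀ − T_ss)e^(−t/τ); set T = 31.6:
t = −τ ln[(T − T_ss)/(T₀ − T_ss)] = −566.70 · ln(0.16837) = 1009.6 min.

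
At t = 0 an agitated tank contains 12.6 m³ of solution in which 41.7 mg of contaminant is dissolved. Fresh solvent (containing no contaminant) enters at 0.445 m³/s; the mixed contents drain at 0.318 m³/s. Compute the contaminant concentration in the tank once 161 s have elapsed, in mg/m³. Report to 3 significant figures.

0.113 mg/m³

Let m(t) be the amount of contaminant. Volume: V(t) = V₀ + (Q_in − Q_out) t = 12.6 + 0.12700 t; V(161) = 33.047 m³.
Species balance (pure solvent in): dm/dt = −Q_out · m/V(t).
dm/m = −Q_out dt/(V₀ + 0.12700 t); integrating gives ln(m/m₀) = −(Q_out/(Q_in−Q_out)) ln(V/V₀).
m = m₀ (V₀/V)^(Q_out/(Q_in−Q_out)) = 41.7 × (12.6/33.047)^(2.5039) = 3.7289 mg.
C = m/V = 3.7289/33.047 = 0.11284 mg/m³.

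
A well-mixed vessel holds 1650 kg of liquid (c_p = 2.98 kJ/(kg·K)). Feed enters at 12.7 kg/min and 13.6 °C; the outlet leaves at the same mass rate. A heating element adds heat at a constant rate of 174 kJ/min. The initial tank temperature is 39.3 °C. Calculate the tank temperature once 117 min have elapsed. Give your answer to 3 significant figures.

M c_p dT/dt = ṁ c_p (T_in − T) + Q̇.
τ = M/ṁ = 129.92 min; T_ss = T_in + Q̇/(ṁ c_p) = 13.6 + 174/(12.7·2.98) = 18.198 °C.
Integrating: T(t) = T_ss + (T₀ − T_ss) e^(−t/τ).
T(117) = 18.198 + (21.102)·e^(−117/129.92) = 18.198 + (21.102)·0.40635 = 26.773 °C.

26.8 °C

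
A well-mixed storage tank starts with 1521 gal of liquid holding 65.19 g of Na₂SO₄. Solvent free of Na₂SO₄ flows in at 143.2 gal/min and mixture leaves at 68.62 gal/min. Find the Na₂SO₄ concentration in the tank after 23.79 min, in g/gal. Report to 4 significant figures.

Let m(t) be the amount of Na₂SO₄. Volume: V(t) = V₀ + (Q_in − Q_out) t = 1521 + 74.5800 t; V(23.79) = 3295.26 gal.
Solute balance: dm/dt = 0 − Q_out C = −Q_out m/V(t).
dm/m = −Q_out dt/(V₀ + 74.5800 t); integrating gives ln(m/m₀) = −(Q_out/(Q_in−Q_out)) ln(V/V₀).
m = m₀ (V₀/V)^(Q_out/(Q_in−Q_out)) = 65.19 × (1521/3295.26)^(0.920086) = 32.0076 g.
C = m/V = 32.0076/3295.26 = 0.00971322 g/gal.

0.009713 g/gal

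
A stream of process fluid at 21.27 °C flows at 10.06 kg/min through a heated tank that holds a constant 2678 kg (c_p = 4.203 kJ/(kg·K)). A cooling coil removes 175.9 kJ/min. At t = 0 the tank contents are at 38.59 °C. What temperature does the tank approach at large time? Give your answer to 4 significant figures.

Heat balance on the well-mixed liquid: M c_p dT/dt = ṁ c_p (T_in − T) − 175.9.
At steady state dT/dt = 0 ⇒ T_ss = T_in − Q̇/(ṁ c_p) = 21.27 − 175.9/(10.06·4.203) = 17.1099 °C.

17.11 °C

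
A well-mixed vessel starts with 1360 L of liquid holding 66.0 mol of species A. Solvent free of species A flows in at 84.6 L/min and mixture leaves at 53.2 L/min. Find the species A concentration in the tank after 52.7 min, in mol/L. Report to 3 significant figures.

0.00568 mol/L

Total volume: dV/dt = Q_in − Q_out = 31.400 L/min, so V(t) = 1360 + 31.400 t and V(52.7) = 3014.8 L.
Species balance (pure solvent in): dm/dt = −Q_out · m/V(t).
Separate: dm/m = −Q_out dt/V(t) ⇒ ln(m/m₀) = −(Q_out/(Q_in−Q_out)) ln(V/V₀).
m = m₀ (V₀/V)^(Q_out/(Q_in−Q_out)) = 66.0 × (1360/3014.8)^(1.6943) = 17.132 mol.
C = m/V = 17.132/3014.8 = 0.0056827 mol/L.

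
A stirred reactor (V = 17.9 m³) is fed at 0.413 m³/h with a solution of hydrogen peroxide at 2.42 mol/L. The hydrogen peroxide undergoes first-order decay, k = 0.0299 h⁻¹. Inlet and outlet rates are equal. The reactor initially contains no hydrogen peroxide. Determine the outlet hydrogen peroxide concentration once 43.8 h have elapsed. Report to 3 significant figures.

Accumulation = in − out − consumed: V dC/dt = Q C_in − Q C − k V C.
This is linear with rate a = Q/V + k = 0.052973 h⁻¹.
C_ss = Q C_in/(Q + kV) = 1.0540 mol/L; C(t) = C_ss + (C₀ − C_ss) e^(−a t).
C(43.8) = 1.0540 + (-1.0540)·e^(−0.052973·43.8) = 1.0540 + (-1.0540)·0.098254 = 0.95048 mol/L.

0.950 mol/L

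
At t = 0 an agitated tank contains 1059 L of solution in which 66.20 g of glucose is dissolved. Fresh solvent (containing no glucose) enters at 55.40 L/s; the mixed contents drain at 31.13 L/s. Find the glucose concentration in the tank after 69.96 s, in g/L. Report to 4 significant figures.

0.007038 g/L

Let m(t) be the amount of glucose. Volume: V(t) = V₀ + (Q_in − Q_out) t = 1059 + 24.2700 t; V(69.96) = 2756.93 L.
No glucose enters, so dm/dt = −Q_out · (m/V).
Separate: dm/m = −Q_out dt/V(t) ⇒ ln(m/m₀) = −(Q_out/(Q_in−Q_out)) ln(V/V₀).
m = m₀ (V₀/V)^(Q_out/(Q_in−Q_out)) = 66.20 × (1059/2756.93)^(1.28265) = 19.4034 g.
C = m/V = 19.4034/2756.93 = 0.00703804 g/L.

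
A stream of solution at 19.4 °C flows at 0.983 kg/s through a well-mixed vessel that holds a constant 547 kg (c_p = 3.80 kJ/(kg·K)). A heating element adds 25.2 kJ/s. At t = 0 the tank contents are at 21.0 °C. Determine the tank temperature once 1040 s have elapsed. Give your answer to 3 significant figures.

25.4 °C

First-law balance (no shaft work): M c_p dT/dt = ṁ c_p (T_in − T) + 25.2.
Rearrange: dT/dt = (T_ss − T)/τ with τ = M/ṁ = 556.46 s and T_ss = T_in + Q̇/(ṁ c_p) = 26.146 °C.
This is linear first-order; T(t) = T_ss + (T₀ − T_ss) e^(−t/τ).
T(1040) = 26.146 + (-5.1463)·e^(−1040/556.46) = 26.146 + (-5.1463)·0.15428 = 25.352 °C.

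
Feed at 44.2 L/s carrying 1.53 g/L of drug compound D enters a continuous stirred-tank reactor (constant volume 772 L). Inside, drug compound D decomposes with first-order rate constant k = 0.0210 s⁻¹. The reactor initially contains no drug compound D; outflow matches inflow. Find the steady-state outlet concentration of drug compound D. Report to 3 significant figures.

1.12 g/L

Accumulation = in − out − consumed: V dC/dt = Q C_in − Q C − k V C.
At steady state: 0 = Q C_in − (Q + kV) C_ss, so C_ss = Q C_in/(Q + kV).
C_ss = 44.2·1.53/(44.2 + 0.0210·772) = 67.626/60.412 = 1.1194 g/L.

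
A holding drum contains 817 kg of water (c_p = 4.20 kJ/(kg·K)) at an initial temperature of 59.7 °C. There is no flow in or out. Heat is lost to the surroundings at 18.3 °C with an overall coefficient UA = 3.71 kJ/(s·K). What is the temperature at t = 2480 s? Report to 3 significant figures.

21.1 °C

Unsteady energy balance on the tank contents: M c_p dT/dt = −UA(T − T_amb).
dT/dt = (T_ss − T)/τ with T_ss = T_amb = 18.300 °C, τ = M c_p/UA = 817·4.20/3.71 = 924.91 s.
T approaches T_ss exponentially: T(t) = T_ss + (T₀ − T_ss) e^(−t/τ).
T(2480) = 18.300 + (41.400)·0.068470 = 21.135 °C.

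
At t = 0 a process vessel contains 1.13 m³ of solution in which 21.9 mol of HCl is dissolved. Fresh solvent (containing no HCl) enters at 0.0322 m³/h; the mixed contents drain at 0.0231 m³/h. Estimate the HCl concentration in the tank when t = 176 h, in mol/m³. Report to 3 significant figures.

0.853 mol/m³

Let m(t) be the amount of HCl. Volume: V(t) = V₀ + (Q_in − Q_out) t = 1.13 + 0.0091000 t; V(176) = 2.7316 m³.
Solute balance: dm/dt = 0 − Q_out C = −Q_out m/V(t).
dm/m = −Q_out dt/(V₀ + 0.0091000 t); integrating gives ln(m/m₀) = −(Q_out/(Q_in−Q_out)) ln(V/V₀).
m = m₀ (V₀/V)^(Q_out/(Q_in−Q_out)) = 21.9 × (1.13/2.7316)^(2.5385) = 2.3300 mol.
C = m/V = 2.3300/2.7316 = 0.85298 mol/m³.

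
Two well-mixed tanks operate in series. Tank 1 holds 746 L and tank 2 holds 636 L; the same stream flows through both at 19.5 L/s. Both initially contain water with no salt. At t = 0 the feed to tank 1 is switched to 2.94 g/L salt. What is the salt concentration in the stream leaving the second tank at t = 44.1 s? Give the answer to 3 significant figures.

1.04 g/L

Time constants: τᵢ = Vᵢ/Q for each well-mixed tank.
τ₁ = 746/19.5 = 38.256 s; τ₂ = 636/19.5 = 32.615 s.
Tank 1: C₁ = C_in(1 − e^(−t/τ₁)). Tank 2 (τ₁ ≠ τ₂): C₂ = C_in[1 − (τ₁ e^(−t/τ₁) − τ₂ e^(−t/τ₂))/(τ₁ − τ₂)].
At t = 44.1: e^(−t/τ₁) = 0.31577, e^(−t/τ₂) = 0.25869.
C₂ = 2.94·[1 − (38.256·0.31577 − 32.615·0.25869)/(5.6410)] = 2.94·0.35422 = 1.0414 g/L.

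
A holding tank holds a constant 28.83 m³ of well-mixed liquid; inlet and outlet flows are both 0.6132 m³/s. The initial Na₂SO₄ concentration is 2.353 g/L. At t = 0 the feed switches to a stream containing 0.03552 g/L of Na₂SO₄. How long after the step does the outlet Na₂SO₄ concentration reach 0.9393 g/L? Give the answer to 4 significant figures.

44.27 s

Species balance: V dC/dt = Q(C_in − C) ⇒ τ = V/Q = 47.0157 s.
C(t) = C_in + (C₀ − C_in) e^(−t/τ). Set C = 0.9393 and solve for t:
e^(−t/τ) = (C − C_in)/(C₀ − C_in) = (0.9393 − 0.03552)/(2.353 − 0.03552) = 0.389984
t = −τ ln(…) = 47.0157 × 0.941650 = 44.2723 s.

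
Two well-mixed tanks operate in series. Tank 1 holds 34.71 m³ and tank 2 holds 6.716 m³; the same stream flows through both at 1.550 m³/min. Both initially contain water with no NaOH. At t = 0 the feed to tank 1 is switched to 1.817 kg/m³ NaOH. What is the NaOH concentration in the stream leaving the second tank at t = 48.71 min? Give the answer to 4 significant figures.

Species balance on tank i: dCᵢ/dt = (Cᵢ₋₁ − Cᵢ)/τᵢ with τᵢ = Vᵢ/Q.
τ₁ = 34.71/1.550 = 22.3935 min; τ₂ = 6.716/1.550 = 4.33290 min.
Solving the cascade with C₁(0)=C₂(0)=0 gives C₂(t) = C_in[1 − (τ₁ e^(−t/τ₁) − τ₂ e^(−t/τ₂))/(τ₁ − τ₂)].
At t = 48.71: e^(−t/τ₁) = 0.113588, e^(−t/τ₂) = 1.31133e-05.
C₂ = 1.817·[1 − (22.3935·0.113588 − 4.33290·1.31133e-05)/(18.0606)] = 1.817·0.859165 = 1.56110 kg/m³.

1.561 kg/m³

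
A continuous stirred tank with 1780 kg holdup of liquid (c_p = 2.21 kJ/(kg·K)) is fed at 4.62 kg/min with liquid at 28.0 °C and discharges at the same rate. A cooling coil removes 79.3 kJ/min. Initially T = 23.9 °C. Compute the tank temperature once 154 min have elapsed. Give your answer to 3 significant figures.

Heat balance on the well-mixed liquid: M c_p dT/dt = ṁ c_p (T_in − T) − 79.3.
Rearrange: dT/dt = (T_ss − T)/τ with τ = M/ṁ = 385.28 min and T_ss = T_in − Q̇/(ṁ c_p) = 20.233 °C.
T approaches T_ss exponentially: T(t) = T_ss + (T₀ − T_ss) e^(−t/τ).
T(154) = 20.233 + (3.6667)·e^(−154/385.28) = 20.233 + (3.6667)·0.67052 = 22.692 °C.

22.7 °C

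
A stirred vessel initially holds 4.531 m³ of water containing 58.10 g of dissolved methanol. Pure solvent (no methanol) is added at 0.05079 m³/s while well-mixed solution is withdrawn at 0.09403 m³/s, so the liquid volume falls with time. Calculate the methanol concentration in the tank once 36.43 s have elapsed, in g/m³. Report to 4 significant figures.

Let m(t) be the amount of methanol. Volume: V(t) = V₀ + (Q_in − Q_out) t = 4.531 − 0.0432400 t; V(36.43) = 2.95577 m³.
Species balance (pure solvent in): dm/dt = −Q_out · m/V(t).
Separate: dm/m = −Q_out dt/V(t) ⇒ ln(m/m₀) = −(Q_out/(Q_in−Q_out)) ln(V/V₀).
m = m₀ (V₀/V)^(Q_out/(Q_in−Q_out)) = 58.10 × (4.531/2.95577)^(-2.17461) = 22.9475 g.
C = m/V = 22.9475/2.95577 = 7.76362 g/m³.

7.764 g/m³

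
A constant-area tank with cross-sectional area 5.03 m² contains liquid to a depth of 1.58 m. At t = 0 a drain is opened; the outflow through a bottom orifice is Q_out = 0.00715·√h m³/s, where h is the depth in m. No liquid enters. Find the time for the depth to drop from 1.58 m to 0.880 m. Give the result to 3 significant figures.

With no inflow, A dh/dt = −0.00715 √h.
∫ h^(−1/2) dh = −(0.00715/A) ∫ dt, giving 2√h = 2√h₀ − (0.00715/A) t.
t = 2A(√h₀ − √h)/0.00715 = 2·5.03·(√1.58 − √0.880)/0.00715
  = 10.060 × (1.2570 − 0.93808) / 0.00715 = 448.69 s.

449 s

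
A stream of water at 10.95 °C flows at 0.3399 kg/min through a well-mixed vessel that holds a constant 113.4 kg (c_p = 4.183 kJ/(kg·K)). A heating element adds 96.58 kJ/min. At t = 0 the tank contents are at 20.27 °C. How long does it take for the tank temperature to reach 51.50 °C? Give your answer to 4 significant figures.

M c_p dT/dt = ṁ c_p (T_in − T) + Q̇.
τ = M/ṁ = 333.628 min; T_ss = T_in + Q̇/(ṁ c_p) = 78.8779 °C.
T(t) = T_ss + (T₀ − T_ss) e^(−t/τ). Set T = 51.50:
e^(−t/τ) = (51.50 − 78.8779)/(20.27 − 78.8779) = 0.467137
t = −333.628 · ln(0.467137) = 253.935 min.

253.9 min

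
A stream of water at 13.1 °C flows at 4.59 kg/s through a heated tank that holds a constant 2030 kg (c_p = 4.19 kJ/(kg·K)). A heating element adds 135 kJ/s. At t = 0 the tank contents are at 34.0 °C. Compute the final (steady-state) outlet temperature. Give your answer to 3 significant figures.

20.1 °C

First-law balance (no shaft work): M c_p dT/dt = ṁ c_p (T_in − T) + 135.
At steady state dT/dt = 0 ⇒ T_ss = T_in + Q̇/(ṁ c_p) = 13.1 + 135/(4.59·4.19) = 20.120 °C.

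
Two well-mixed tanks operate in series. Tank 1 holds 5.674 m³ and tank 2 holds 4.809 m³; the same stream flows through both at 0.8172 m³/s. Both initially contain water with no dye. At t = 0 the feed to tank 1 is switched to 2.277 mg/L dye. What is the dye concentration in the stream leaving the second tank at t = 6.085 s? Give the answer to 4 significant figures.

0.5606 mg/L

Species balance on tank i: dCᵢ/dt = (Cᵢ₋₁ − Cᵢ)/τᵢ with τᵢ = Vᵢ/Q.
τ₁ = 5.674/0.8172 = 6.94322 s; τ₂ = 4.809/0.8172 = 5.88473 s.
Solving the cascade with C₁(0)=C₂(0)=0 gives C₂(t) = C_in[1 − (τ₁ e^(−t/τ₁) − τ₂ e^(−t/τ₂))/(τ₁ − τ₂)].
At t = 6.085: e^(−t/τ₁) = 0.416281, e^(−t/τ₂) = 0.355570.
C₂ = 2.277·[1 − (6.94322·0.416281 − 5.88473·0.355570)/(1.05849)] = 2.277·0.246194 = 0.560585 mg/L.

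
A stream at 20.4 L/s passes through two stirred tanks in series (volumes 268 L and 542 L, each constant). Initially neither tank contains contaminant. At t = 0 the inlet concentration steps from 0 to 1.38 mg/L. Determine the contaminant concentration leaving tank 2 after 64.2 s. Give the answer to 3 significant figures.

1.15 mg/L

Time constants: τᵢ = Vᵢ/Q for each well-mixed tank.
τ₁ = 268/20.4 = 13.137 s; τ₂ = 542/20.4 = 26.569 s.
Solving the cascade with C₁(0)=C₂(0)=0 gives C₂(t) = C_in[1 − (τ₁ e^(−t/τ₁) − τ₂ e^(−t/τ₂))/(τ₁ − τ₂)].
At t = 64.2: e^(−t/τ₁) = 0.0075450, e^(−t/τ₂) = 0.089244.
C₂ = 1.38·[1 − (13.137·0.0075450 − 26.569·0.089244)/(-13.431)] = 1.38·0.83085 = 1.1466 mg/L.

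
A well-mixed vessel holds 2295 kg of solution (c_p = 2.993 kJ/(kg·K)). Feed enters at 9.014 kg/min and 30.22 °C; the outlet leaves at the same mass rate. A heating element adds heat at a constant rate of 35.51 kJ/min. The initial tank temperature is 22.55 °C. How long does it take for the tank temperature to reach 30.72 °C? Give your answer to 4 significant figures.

M c_p dT/dt = ṁ c_p (T_in − T) + Q̇.
τ = M/ṁ = 254.604 min; T_ss = T_in + Q̇/(ṁ c_p) = 31.5362 °C.
T(t) = T_ss + (T₀ − T_ss) e^(−t/τ). Set T = 30.72:
e^(−t/τ) = (30.72 − 31.5362)/(22.55 − 31.5362) = 0.0908295
t = −254.604 · ln(0.0908295) = 610.736 min.

610.7 min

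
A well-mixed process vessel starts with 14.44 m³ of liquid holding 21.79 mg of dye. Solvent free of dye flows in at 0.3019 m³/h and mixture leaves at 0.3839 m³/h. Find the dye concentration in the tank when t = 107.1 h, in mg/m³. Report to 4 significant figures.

0.04792 mg/m³

Total volume: dV/dt = Q_in − Q_out = -0.0820000 m³/h, so V(t) = 14.44 − 0.0820000 t and V(107.1) = 5.65780 m³.
Solute balance: dm/dt = 0 − Q_out C = −Q_out m/V(t).
dm/m = −Q_out dt/(V₀ − 0.0820000 t); integrating gives ln(m/m₀) = −(Q_out/(Q_in−Q_out)) ln(V/V₀).
m = m₀ (V₀/V)^(Q_out/(Q_in−Q_out)) = 21.79 × (14.44/5.65780)^(-4.68171) = 0.271131 mg.
C = m/V = 0.271131/5.65780 = 0.0479216 mg/m³.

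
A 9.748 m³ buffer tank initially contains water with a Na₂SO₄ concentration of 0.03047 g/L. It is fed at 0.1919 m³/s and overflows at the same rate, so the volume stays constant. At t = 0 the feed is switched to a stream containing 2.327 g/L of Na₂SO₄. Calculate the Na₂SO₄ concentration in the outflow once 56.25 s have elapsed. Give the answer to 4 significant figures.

1.568 g/L

Accumulation = in − out for the solute gives V dC/dt = Q(C_in − C).
Rewrite as dC/dt + C/τ = C_in/τ, τ = V/Q = 50.7973 s.
Integrating: C(t) = C_in + (C₀ − C_in) e^(−t/τ).
C(56.25) = 2.327 + (0.03047 − 2.327)·e^(−56.25/50.7973) = 2.327 + (-2.29653)·0.330436 = 1.56814 g/L.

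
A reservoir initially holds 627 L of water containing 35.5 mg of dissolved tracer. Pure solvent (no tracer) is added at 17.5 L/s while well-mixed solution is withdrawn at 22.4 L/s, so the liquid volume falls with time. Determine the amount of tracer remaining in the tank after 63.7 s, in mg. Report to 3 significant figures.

Let m(t) be the amount of tracer. Volume: V(t) = V₀ + (Q_in − Q_out) t = 627 − 4.9000 t; V(63.7) = 314.87 L.
Solute balance: dm/dt = 0 − Q_out C = −Q_out m/V(t).
dm/m = −Q_out dt/(V₀ − 4.9000 t); integrating gives ln(m/m₀) = −(Q_out/(Q_in−Q_out)) ln(V/V₀).
m = m₀ (V₀/V)^(Q_out/(Q_in−Q_out)) = 35.5 × (627/314.87)^(-4.5714) = 1.5232 mg.

1.52 mg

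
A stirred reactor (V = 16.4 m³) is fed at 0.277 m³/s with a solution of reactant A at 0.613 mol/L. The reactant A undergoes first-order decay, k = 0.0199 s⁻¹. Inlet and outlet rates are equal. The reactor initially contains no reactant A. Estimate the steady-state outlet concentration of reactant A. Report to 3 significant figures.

0.281 mol/L

Accumulation = in − out − consumed: V dC/dt = Q C_in − Q C − k V C.
At steady state: 0 = Q C_in − (Q + kV) C_ss, so C_ss = Q C_in/(Q + kV).
C_ss = 0.277·0.613/(0.277 + 0.0199·16.4) = 0.16980/0.60336 = 0.28143 mol/L.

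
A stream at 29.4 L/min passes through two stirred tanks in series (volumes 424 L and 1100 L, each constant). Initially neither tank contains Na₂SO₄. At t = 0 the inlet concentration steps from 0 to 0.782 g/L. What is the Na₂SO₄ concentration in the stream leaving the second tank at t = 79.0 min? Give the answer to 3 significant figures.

0.630 g/L

Species balance on tank i: dCᵢ/dt = (Cᵢ₋₁ − Cᵢ)/τᵢ with τᵢ = Vᵢ/Q.
τ₁ = 424/29.4 = 14.422 min; τ₂ = 1100/29.4 = 37.415 min.
Solving the cascade with C₁(0)=C₂(0)=0 gives C₂(t) = C_in[1 − (τ₁ e^(−t/τ₁) − τ₂ e^(−t/τ₂))/(τ₁ − τ₂)].
At t = 79.0: e^(−t/τ₁) = 0.0041784, e^(−t/τ₂) = 0.12106.
C₂ = 0.782·[1 − (14.422·0.0041784 − 37.415·0.12106)/(-22.993)] = 0.782·0.80563 = 0.63000 g/L.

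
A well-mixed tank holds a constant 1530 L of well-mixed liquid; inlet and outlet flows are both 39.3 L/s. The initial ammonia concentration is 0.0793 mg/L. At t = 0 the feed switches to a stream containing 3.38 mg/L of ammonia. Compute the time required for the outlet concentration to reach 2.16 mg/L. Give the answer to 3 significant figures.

38.7 s

Unsteady species balance (constant V, well mixed): V dC/dt = Q(C_in − C), so τ = V/Q = 38.931 s.
C(t) = C_in + (C₀ − C_in) e^(−t/τ). Set C = 2.16 and solve for t:
e^(−t/τ) = (C − C_in)/(C₀ − C_in) = (2.16 − 3.38)/(0.0793 − 3.38) = 0.36962
t = −τ ln(…) = 38.931 × 0.99528 = 38.748 s.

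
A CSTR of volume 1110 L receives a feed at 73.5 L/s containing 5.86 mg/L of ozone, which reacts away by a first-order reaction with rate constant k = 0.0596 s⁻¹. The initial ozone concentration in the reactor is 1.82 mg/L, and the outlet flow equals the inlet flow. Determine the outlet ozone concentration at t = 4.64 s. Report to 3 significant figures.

2.38 mg/L

Species balance: V dC/dt = Q C_in − Q C − k V C.
dC/dt = (Q/V) C_in − (Q/V + k) C; effective rate a = Q/V + k = 0.066216 + 0.0596 = 0.12582 s⁻¹.
C_ss = Q C_in/(Q + kV) = 3.0841 mg/L; C(t) = C_ss + (C₀ − C_ss) e^(−a t).
C(4.64) = 3.0841 + (-1.2641)·e^(−0.12582·4.64) = 3.0841 + (-1.2641)·0.55778 = 2.3790 mg/L.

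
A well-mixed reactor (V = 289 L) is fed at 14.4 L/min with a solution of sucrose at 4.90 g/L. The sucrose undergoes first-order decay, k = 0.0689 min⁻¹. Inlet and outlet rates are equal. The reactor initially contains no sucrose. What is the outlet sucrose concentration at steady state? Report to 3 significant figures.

2.06 g/L

V dC/dt = Q(C_in − C) − k V C.
Steady state (dC/dt = 0): C_ss = Q C_in/(Q + kV) = C_in/(1 + kV/Q).
C_ss = 14.4·4.90/(14.4 + 0.0689·289) = 70.560/34.312 = 2.0564 g/L.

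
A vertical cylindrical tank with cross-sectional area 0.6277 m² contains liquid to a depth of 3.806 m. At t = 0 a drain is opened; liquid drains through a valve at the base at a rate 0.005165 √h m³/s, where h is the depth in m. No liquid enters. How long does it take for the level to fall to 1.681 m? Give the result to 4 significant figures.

159.0 s

A dh/dt = −Q_out = −0.005165 √h.
This is separable: 2 d(√h)/dt = −0.005165/A, so √h = √h₀ − (0.005165/(2A)) t.
t = 2A(√h₀ − √h)/0.005165 = 2·0.6277·(√3.806 − √1.681)/0.005165
  = 1.25540 × (1.95090 − 1.29653) / 0.005165 = 159.049 s.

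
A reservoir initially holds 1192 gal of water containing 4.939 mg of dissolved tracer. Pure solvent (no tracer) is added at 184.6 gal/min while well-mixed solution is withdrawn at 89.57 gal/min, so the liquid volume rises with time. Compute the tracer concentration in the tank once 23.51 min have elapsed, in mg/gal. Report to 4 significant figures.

Total volume: dV/dt = Q_in − Q_out = 95.0300 gal/min, so V(t) = 1192 + 95.0300 t and V(23.51) = 3426.16 gal.
No tracer enters, so dm/dt = −Q_out · (m/V).
dm/m = −Q_out dt/(V₀ + 95.0300 t); integrating gives ln(m/m₀) = −(Q_out/(Q_in−Q_out)) ln(V/V₀).
m = m₀ (V₀/V)^(Q_out/(Q_in−Q_out)) = 4.939 × (1192/3426.16)^(0.942544) = 1.82580 mg.
C = m/V = 1.82580/3426.16 = 0.000532901 mg/gal.

0.0005329 mg/gal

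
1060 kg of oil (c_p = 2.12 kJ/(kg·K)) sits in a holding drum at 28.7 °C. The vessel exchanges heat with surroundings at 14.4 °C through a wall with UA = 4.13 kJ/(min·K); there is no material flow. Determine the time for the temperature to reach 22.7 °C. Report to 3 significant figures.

296 min

Heat balance on the well-mixed liquid: M c_p dT/dt = −UA(T − T_amb).
τ = M c_p/UA = 544.12 min; T_ss = T_amb = 14.400 °C.
T(t) = T_ss + (T₀ − T_ss)e^(−t/τ); set T = 22.7:
t = −τ ln[(T − T_ss)/(T₀ − T_ss)] = −544.12 · ln(0.58042) = 296.00 min.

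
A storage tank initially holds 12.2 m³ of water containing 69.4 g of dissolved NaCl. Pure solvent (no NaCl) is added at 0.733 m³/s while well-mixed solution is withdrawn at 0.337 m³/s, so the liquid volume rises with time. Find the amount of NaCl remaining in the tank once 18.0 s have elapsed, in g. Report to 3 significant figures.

46.9 g

Total volume: dV/dt = Q_in − Q_out = 0.39600 m³/s, so V(t) = 12.2 + 0.39600 t and V(18.0) = 19.328 m³.
Solute balance: dm/dt = 0 − Q_out C = −Q_out m/V(t).
Separate: dm/m = −Q_out dt/V(t) ⇒ ln(m/m₀) = −(Q_out/(Q_in−Q_out)) ln(V/V₀).
m = m₀ (V₀/V)^(Q_out/(Q_in−Q_out)) = 69.4 × (12.2/19.328)^(0.85101) = 46.914 g.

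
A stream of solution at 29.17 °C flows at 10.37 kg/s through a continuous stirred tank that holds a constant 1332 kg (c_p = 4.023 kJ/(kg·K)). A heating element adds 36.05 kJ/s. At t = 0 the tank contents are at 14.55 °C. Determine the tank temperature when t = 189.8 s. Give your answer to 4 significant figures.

First-law balance (no shaft work): M c_p dT/dt = ṁ c_p (T_in − T) + 36.05.
τ = M/ṁ = 128.447 s; T_ss = T_in + Q̇/(ṁ c_p) = 29.17 + 36.05/(10.37·4.023) = 30.0341 °C.
Solution: T(t) = T_ss + (T₀ − T_ss) e^(−t/τ).
T(189.8) = 30.0341 + (-15.4841)·e^(−189.8/128.447) = 30.0341 + (-15.4841)·0.228174 = 26.5011 °C.

26.50 °C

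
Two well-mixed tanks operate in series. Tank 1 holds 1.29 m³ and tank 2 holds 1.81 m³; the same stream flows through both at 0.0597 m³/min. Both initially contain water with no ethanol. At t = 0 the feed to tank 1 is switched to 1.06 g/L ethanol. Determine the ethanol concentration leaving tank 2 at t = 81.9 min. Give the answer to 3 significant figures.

0.872 g/L

Species balance on tank i: dCᵢ/dt = (Cᵢ₋₁ − Cᵢ)/τᵢ with τᵢ = Vᵢ/Q.
τ₁ = 1.29/0.0597 = 21.608 min; τ₂ = 1.81/0.0597 = 30.318 min.
Solving the cascade with C₁(0)=C₂(0)=0 gives C₂(t) = C_in[1 − (τ₁ e^(−t/τ₁) − τ₂ e^(−t/τ₂))/(τ₁ − τ₂)].
At t = 81.9: e^(−t/τ₁) = 0.022590, e^(−t/τ₂) = 0.067115.
C₂ = 1.06·[1 − (21.608·0.022590 − 30.318·0.067115)/(-8.7102)] = 1.06·0.82243 = 0.87177 g/L.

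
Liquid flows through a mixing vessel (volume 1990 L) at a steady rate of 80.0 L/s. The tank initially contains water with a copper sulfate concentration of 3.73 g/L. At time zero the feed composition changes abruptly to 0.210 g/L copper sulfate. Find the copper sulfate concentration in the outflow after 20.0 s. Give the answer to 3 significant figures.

1.79 g/L

Accumulation = in − out for the solute gives V dC/dt = Q(C_in − C).
Time constant τ = V/Q = 1990/80.0 = 24.875 s.
This is linear first-order; C(t) = C_in + (C₀ − C_in) e^(−t/τ).
C(20.0) = 0.210 + (3.73 − 0.210)·e^(−20.0/24.875) = 0.210 + (3.5200)·0.44753 = 1.7853 g/L.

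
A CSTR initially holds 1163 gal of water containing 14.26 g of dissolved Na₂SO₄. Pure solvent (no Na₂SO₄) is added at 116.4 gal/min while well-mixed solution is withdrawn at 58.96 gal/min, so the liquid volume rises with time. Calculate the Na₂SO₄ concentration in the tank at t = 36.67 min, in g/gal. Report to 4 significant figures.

0.001510 g/gal

Total volume: dV/dt = Q_in − Q_out = 57.4400 gal/min, so V(t) = 1163 + 57.4400 t and V(36.67) = 3269.32 gal.
Solute balance: dm/dt = 0 − Q_out C = −Q_out m/V(t).
Separate: dm/m = −Q_out dt/V(t) ⇒ ln(m/m₀) = −(Q_out/(Q_in−Q_out)) ln(V/V₀).
m = m₀ (V₀/V)^(Q_out/(Q_in−Q_out)) = 14.26 × (1163/3269.32)^(1.02646) = 4.93586 g.
C = m/V = 4.93586/3269.32 = 0.00150975 g/gal.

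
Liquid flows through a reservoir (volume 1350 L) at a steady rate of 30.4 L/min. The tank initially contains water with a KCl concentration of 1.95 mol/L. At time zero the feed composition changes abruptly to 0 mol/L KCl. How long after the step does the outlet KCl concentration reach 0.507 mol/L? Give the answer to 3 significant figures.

59.8 min

Mass balance on the solute (V constant): V dC/dt = Q(C_in − C), so τ = V/Q = 44.408 min.
C(t) = C_in + (C₀ − C_in) e^(−t/τ). Set C = 0.507 and solve for t:
e^(−t/τ) = (C − C_in)/(C₀ − C_in) = (0.507 − 0)/(1.95 − 0) = 0.26000
t = −τ ln(…) = 44.408 × 1.3471 = 59.821 min.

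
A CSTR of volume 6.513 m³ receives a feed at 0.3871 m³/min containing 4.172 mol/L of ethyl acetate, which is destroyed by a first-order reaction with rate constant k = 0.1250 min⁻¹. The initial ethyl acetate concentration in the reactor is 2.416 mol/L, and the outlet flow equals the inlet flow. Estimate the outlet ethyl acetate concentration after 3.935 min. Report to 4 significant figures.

1.863 mol/L

Species balance: V dC/dt = Q C_in − Q C − k V C.
This is linear with rate a = Q/V + k = 0.184435 min⁻¹.
C_ss = Q C_in/(Q + kV) = 1.34445 mol/L; C(t) = C_ss + (C₀ − C_ss) e^(−a t).
C(3.935) = 1.34445 + (1.07155)·e^(−0.184435·3.935) = 1.34445 + (1.07155)·0.483961 = 1.86304 mol/L.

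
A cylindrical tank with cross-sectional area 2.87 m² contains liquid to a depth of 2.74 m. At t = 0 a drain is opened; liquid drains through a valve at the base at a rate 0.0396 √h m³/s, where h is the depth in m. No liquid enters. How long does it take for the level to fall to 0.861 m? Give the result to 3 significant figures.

Accumulation of liquid (constant cross-section A): A dh/dt = −0.0396 √h.
∫ h^(−1/2) dh = −(0.0396/A) ∫ dt, giving 2√h = 2√h₀ − (0.0396/A) t.
t = 2A(√h₀ − √h)/0.0396 = 2·2.87·(√2.74 − √0.861)/0.0396
  = 5.7400 × (1.6553 − 0.92790) / 0.0396 = 105.44 s.

105 s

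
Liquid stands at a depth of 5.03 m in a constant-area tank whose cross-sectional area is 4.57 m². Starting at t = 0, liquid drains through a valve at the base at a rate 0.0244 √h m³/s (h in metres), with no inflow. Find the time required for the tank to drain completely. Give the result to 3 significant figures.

Accumulation of liquid (constant cross-section A): A dh/dt = −0.0244 √h.
Separate and integrate: 2(√h − √h₀) = −(0.0244/A) t.
Tank is empty when √h = 0: t_empty = 2A√h₀/0.0244.
t_empty = 2·4.57·√5.03/0.0244 = 9.1400·2.2428/0.0244 = 840.12 s.

840 s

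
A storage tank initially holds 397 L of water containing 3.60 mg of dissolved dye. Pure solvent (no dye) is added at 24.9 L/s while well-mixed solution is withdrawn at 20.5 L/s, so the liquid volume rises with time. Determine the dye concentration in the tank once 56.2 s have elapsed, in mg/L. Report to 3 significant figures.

0.000585 mg/L

Let m(t) be the amount of dye. Volume: V(t) = V₀ + (Q_in − Q_out) t = 397 + 4.4000 t; V(56.2) = 644.28 L.
No dye enters, so dm/dt = −Q_out · (m/V).
Separate: dm/m = −Q_out dt/V(t) ⇒ ln(m/m₀) = −(Q_out/(Q_in−Q_out)) ln(V/V₀).
m = m₀ (V₀/V)^(Q_out/(Q_in−Q_out)) = 3.60 × (397/644.28)^(4.6591) = 0.37720 mg.
C = m/V = 0.37720/644.28 = 0.00058546 mg/L.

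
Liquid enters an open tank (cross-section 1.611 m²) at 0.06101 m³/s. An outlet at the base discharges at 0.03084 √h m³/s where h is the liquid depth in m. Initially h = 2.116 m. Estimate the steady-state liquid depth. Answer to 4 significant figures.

3.914 m

Level balance: A dh/dt = 0.06101 − 0.03084 √h. Setting dh/dt = 0:
Q_in = 0.03084 √h_ss ⇒ √h_ss = 0.06101/0.03084 = 1.97827.
h_ss = 1.97827² = 3.91357 m. (Since h₀ = 2.116 m < h_ss, the level will rise toward this value.)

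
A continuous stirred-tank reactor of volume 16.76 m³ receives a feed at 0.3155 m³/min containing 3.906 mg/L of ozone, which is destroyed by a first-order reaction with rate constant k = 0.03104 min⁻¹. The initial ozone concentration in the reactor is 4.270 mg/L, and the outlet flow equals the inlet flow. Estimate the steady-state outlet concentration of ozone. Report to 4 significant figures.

Species balance: V dC/dt = Q C_in − Q C − k V C.
Steady state (dC/dt = 0): C_ss = Q C_in/(Q + kV) = C_in/(1 + kV/Q).
C_ss = 0.3155·3.906/(0.3155 + 0.03104·16.76) = 1.23234/0.835730 = 1.47457 mg/L.

1.475 mg/L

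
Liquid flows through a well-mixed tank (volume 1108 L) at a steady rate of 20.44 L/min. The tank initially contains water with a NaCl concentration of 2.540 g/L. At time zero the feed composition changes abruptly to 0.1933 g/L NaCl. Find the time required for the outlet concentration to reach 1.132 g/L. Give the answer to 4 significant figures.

Accumulation = in − out for the solute gives V dC/dt = Q(C_in − C), so τ = V/Q = 54.2074 min.
C(t) = C_in + (C₀ − C_in) e^(−t/τ). Set C = 1.132 and solve for t:
e^(−t/τ) = (C − C_in)/(C₀ − C_in) = (1.132 − 0.1933)/(2.540 − 0.1933) = 0.400009
t = −τ ln(…) = 54.2074 × 0.916269 = 49.6686 min.

49.67 min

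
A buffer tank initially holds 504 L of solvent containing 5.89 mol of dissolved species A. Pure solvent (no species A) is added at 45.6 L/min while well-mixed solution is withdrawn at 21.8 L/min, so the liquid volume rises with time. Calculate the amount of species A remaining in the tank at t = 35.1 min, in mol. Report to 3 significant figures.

Total volume: dV/dt = Q_in − Q_out = 23.800 L/min, so V(t) = 504 + 23.800 t and V(35.1) = 1339.4 L.
Species balance (pure solvent in): dm/dt = −Q_out · m/V(t).
Separate: dm/m = −Q_out dt/V(t) ⇒ ln(m/m₀) = −(Q_out/(Q_in−Q_out)) ln(V/V₀).
m = m₀ (V₀/V)^(Q_out/(Q_in−Q_out)) = 5.89 × (504/1339.4)^(0.91597) = 2.4061 mol.

2.41 mol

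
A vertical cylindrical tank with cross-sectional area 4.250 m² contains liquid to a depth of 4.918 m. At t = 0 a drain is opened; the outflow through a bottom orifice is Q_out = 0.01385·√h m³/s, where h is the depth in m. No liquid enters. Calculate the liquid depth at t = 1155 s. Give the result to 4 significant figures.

0.1127 m

A dh/dt = −Q_out = −0.01385 √h.
Separate and integrate: 2(√h − √h₀) = −(0.01385/A) t.
√h = √4.918 − 0.01385·1155/(2·4.250) = 2.21766 − 1.88197 = 0.335686.
h = 0.335686² = 0.112685 m.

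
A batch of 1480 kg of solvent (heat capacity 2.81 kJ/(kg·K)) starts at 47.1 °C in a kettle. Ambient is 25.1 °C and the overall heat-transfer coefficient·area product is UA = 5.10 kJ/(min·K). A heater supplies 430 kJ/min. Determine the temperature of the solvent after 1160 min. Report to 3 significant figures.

Lumped-capacitance energy balance: M c_p dT/dt = UA(T_amb − T) + Q̇.
dT/dt = (T_ss − T)/τ with T_ss = T_amb + Q̇/UA = 25.1 + 430/5.10 = 109.41 °C, τ = M c_p/UA = 1480·2.81/5.10 = 815.45 min.
T approaches T_ss exponentially: T(t) = T_ss + (T₀ − T_ss) e^(−t/τ).
T(1160) = 109.41 + (-62.314)·0.24110 = 94.390 °C.

94.4 °C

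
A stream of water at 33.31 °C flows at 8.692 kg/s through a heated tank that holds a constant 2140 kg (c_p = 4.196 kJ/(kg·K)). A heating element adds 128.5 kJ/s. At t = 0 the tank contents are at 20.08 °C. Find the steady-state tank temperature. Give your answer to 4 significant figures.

36.83 °C

M c_p dT/dt = ṁ c_p (T_in − T) + Q̇.
At steady state dT/dt = 0 ⇒ T_ss = T_in + Q̇/(ṁ c_p) = 33.31 + 128.5/(8.692·4.196) = 36.8333 °C.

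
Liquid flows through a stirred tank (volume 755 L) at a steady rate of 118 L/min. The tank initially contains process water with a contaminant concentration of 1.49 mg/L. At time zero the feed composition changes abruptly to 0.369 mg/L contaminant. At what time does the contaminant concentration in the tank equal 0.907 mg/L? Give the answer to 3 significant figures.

4.70 min

Species balance: V dC/dt = Q(C_in − C) ⇒ τ = V/Q = 6.3983 min.
C(t) = C_in + (C₀ − C_in) e^(−t/τ). Set C = 0.907 and solve for t:
e^(−t/τ) = (C − C_in)/(C₀ − C_in) = (0.907 − 0.369)/(1.49 − 0.369) = 0.47993
t = −τ ln(…) = 6.3983 × 0.73412 = 4.6971 min.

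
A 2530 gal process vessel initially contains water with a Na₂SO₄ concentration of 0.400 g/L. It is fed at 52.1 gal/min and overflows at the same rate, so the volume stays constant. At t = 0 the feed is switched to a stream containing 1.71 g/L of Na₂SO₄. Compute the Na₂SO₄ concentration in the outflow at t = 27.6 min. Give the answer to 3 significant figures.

Species balance on the tank: V dC/dt = Q(C_in − C).
Time constant τ = V/Q = 2530/52.1 = 48.560 min.
Integrating: C(t) = C_in + (C₀ − C_in) e^(−t/τ).
C(27.6) = 1.71 + (0.400 − 1.71)·e^(−27.6/48.560) = 1.71 + (-1.3100)·0.56645 = 0.96795 g/L.

0.968 g/L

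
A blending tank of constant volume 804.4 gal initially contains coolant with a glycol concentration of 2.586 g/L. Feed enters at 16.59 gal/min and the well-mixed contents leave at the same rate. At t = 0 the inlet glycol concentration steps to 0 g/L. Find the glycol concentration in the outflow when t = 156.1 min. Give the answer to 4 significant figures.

Species balance on the tank: V dC/dt = Q(C_in − C).
Time constant τ = V/Q = 804.4/16.59 = 48.4870 min.
Solution: C(t) = C_in + (C₀ − C_in) e^(−t/τ).
C(156.1) = 0 + (2.586 − 0)·e^(−156.1/48.4870) = 0 + (2.58600)·0.0399784 = 0.103384 g/L.

0.1034 g/L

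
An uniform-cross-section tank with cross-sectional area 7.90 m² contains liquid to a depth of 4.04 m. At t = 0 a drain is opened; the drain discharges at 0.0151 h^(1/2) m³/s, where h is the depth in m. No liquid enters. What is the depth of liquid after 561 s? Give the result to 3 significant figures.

2.17 m

A dh/dt = −Q_out = −0.0151 √h.
This is separable: 2 d(√h)/dt = −0.0151/A, so √h = √h₀ − (0.0151/(2A)) t.
√h = √4.04 − 0.0151·561/(2·7.90) = 2.0100 − 0.53615 = 1.4738.
h = 1.4738² = 2.1722 m.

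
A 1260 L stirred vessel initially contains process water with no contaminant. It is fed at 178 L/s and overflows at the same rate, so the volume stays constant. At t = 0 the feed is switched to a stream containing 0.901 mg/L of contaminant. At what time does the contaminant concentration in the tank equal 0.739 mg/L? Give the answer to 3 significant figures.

Species balance: V dC/dt = Q(C_in − C) ⇒ τ = V/Q = 7.0787 s.
C(t) = C_in + (C₀ − C_in) e^(−t/τ). Set C = 0.739 and solve for t:
e^(−t/τ) = (C − C_in)/(C₀ − C_in) = (0.739 − 0.901)/(0 − 0.901) = 0.17980
t = −τ ln(…) = 7.0787 × 1.7159 = 12.146 s.

12.1 s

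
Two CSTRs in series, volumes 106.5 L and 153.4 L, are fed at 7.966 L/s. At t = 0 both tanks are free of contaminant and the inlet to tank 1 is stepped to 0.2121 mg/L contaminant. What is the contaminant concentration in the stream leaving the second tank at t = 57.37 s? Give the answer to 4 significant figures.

Each tank obeys Vᵢ dCᵢ/dt = Q(Cᵢ₋₁ − Cᵢ), so τᵢ = Vᵢ/Q.
τ₁ = 106.5/7.966 = 13.3693 s; τ₂ = 153.4/7.966 = 19.2568 s.
Tank 1: C₁ = C_in(1 − e^(−t/τ₁)). Tank 2 (τ₁ ≠ τ₂): C₂ = C_in[1 − (τ₁ e^(−t/τ₁) − τ₂ e^(−t/τ₂))/(τ₁ − τ₂)].
At t = 57.37: e^(−t/τ₁) = 0.0136889, e^(−t/τ₂) = 0.0508334.
C₂ = 0.2121·[1 − (13.3693·0.0136889 − 19.2568·0.0508334)/(-5.88752)] = 0.2121·0.864819 = 0.183428 mg/L.

0.1834 mg/L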